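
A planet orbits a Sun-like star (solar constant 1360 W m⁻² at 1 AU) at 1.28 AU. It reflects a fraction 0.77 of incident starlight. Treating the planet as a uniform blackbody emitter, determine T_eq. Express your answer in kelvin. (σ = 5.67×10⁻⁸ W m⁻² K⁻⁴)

Flux at 1.28 AU: S = 1360/1.28² = 830 W m⁻².
Energy balance: absorbed = emitted ⇒ πR²·S(1−A) = 4πR²·σT_eq⁴, so T_eq⁴ = S(1−A)/(4σ).
T_eq = [830 × 0.23 / (4 × 5.67×10⁻⁸)]^(1/4) = (8.42×10⁸)^(1/4) = 170 K.

T_eq ≈ 170 K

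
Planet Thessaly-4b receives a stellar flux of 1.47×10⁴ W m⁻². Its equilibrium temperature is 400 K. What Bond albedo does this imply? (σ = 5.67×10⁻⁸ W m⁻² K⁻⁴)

From T_eq⁴ = S(1−A)/(4σ): 1−A = 4σT_eq⁴/S.
1−A = 4 × 5.67×10⁻⁸ × (400)⁴ / 1.47×10⁴ = 0.395.

A ≈ 0.61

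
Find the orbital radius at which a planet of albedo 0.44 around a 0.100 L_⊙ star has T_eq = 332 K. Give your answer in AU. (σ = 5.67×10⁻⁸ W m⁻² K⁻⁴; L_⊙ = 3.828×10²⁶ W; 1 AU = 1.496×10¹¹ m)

d ≈ 0.166 AU

L = 0.100 × 3.828×10²⁶ = 3.83×10²⁵ W.
From T_eq⁴ = L(1−A)/(16πσd²): d = √[L(1−A)/(16πσT_eq⁴)].
d = √[3.83×10²⁵ × 0.56 / (16π × 5.67×10⁻⁸ × (332)⁴)] = 2.49×10¹⁰ m = 0.166 AU.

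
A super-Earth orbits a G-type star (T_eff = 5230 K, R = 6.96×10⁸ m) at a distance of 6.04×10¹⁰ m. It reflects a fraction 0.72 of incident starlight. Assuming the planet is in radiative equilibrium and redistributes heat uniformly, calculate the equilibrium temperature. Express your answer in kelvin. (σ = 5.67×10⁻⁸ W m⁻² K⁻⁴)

T_eq ≈ 289 K

L = 4πR_⋆²σT_⋆⁴ = 4π(6.96×10⁸)² × 5.67×10⁻⁸ × (5230)⁴ = 2.58×10²⁶ W.
S = L/(4πd²) = 5630 W m⁻².
Energy balance: absorbed = emitted ⇒ πR²·S(1−A) = 4πR²·σT_eq⁴, so T_eq⁴ = S(1−A)/(4σ).
T_eq = [5630 × 0.28 / (4 × 5.67×10⁻⁸)]^(1/4) = (6.95×10⁹)^(1/4) = 289 K.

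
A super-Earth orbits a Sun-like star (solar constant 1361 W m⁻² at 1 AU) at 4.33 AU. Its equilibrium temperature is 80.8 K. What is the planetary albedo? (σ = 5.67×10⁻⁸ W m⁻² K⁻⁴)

Flux at 4.33 AU: S = 1361/4.33² = 72.6 W m⁻².
From T_eq⁴ = S(1−A)/(4σ): 1−A = 4σT_eq⁴/S.
1−A = 4 × 5.67×10⁻⁸ × (80.8)⁴ / 72.6 = 0.133.

A ≈ 0.87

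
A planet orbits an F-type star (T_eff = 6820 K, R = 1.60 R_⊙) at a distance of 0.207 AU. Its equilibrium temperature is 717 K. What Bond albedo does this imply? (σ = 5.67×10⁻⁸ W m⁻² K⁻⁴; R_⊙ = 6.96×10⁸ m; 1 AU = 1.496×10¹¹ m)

R_⋆ = 1.60 × 6.96×10⁸ = 1.11×10⁹ m.
d = 0.207 AU = 3.10×10¹⁰ m.
L = 4πR_⋆²σT_⋆⁴ = 4π(1.11×10⁹)² × 5.67×10⁻⁸ × (6820)⁴ = 1.91×10²⁷ W.
S = L/(4πd²) = 1.59×10⁵ W m⁻².
From T_eq⁴ = S(1−A)/(4σ): 1−A = 4σT_eq⁴/S.
1−A = 4 × 5.67×10⁻⁸ × (717)⁴ / 1.59×10⁵ = 0.378.

A ≈ 0.62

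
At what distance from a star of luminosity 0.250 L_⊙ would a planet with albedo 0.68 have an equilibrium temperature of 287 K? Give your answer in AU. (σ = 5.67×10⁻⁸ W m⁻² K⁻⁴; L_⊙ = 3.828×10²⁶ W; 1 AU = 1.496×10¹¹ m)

d ≈ 0.266 AU

L = 0.250 × 3.828×10²⁶ = 9.57×10²⁵ W.
From T_eq⁴ = L(1−A)/(16πσd²): d = √[L(1−A)/(16πσT_eq⁴)].
d = √[9.57×10²⁵ × 0.32 / (16π × 5.67×10⁻⁸ × (287)⁴)] = 3.98×10¹⁰ m = 0.266 AU.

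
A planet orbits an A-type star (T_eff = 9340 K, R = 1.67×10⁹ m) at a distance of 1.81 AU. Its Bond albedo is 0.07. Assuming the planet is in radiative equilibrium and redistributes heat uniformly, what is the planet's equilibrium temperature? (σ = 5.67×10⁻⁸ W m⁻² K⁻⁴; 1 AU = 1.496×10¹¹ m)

T_eq ≈ 509 K

d = 1.81 AU = 2.71×10¹¹ m.
L = 4πR_⋆²σT_⋆⁴ = 4π(1.67×10⁹)² × 5.67×10⁻⁸ × (9340)⁴ = 1.51×10²⁸ W.
S = L/(4πd²) = 1.64×10⁴ W m⁻².
Energy balance: absorbed = emitted ⇒ πR²·S(1−A) = 4πR²·σT_eq⁴, so T_eq⁴ = S(1−A)/(4σ).
T_eq = [1.64×10⁴ × 0.93 / (4 × 5.67×10⁻⁸)]^(1/4) = (6.73×10¹⁰)^(1/4) = 509 K.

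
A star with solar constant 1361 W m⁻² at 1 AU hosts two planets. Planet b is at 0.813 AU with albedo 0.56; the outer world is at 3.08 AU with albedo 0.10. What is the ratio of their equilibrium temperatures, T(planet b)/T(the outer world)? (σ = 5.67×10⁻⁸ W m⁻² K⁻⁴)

T₁/T₂ ≈ 1.628

T_eq = [S₀(1−A)/(4σd²)]^(1/4), so T ∝ (1−A)^(1/4) / √d.
T₁ = [1361×0.44/(4×5.67×10⁻⁸×0.813²)]^(1/4) = 251.40 K.
T₂ = [1361×0.90/(4×5.67×10⁻⁸×3.08²)]^(1/4) = 154.47 K.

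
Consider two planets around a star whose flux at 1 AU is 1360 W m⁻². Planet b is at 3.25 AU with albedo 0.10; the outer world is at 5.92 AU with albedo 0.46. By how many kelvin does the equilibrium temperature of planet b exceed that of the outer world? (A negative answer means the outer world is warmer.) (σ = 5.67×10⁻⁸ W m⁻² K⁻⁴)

ΔT ≈ 52.3 K

T_eq = [S₀(1−A)/(4σd²)]^(1/4), so T ∝ (1−A)^(1/4) / √d.
T₁ = [1360×0.90/(4×5.67×10⁻⁸×3.25²)]^(1/4) = 150.35 K.
T₂ = [1360×0.54/(4×5.67×10⁻⁸×5.92²)]^(1/4) = 98.04 K.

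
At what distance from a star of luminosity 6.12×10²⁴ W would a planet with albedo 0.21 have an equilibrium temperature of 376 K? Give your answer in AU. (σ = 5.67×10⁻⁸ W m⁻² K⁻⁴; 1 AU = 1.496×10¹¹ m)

From T_eq⁴ = L(1−A)/(16πσd²): d = √[L(1−A)/(16πσT_eq⁴)].
d = √[6.12×10²⁴ × 0.79 / (16π × 5.67×10⁻⁸ × (376)⁴)] = 9.21×10⁹ m = 0.0616 AU.

d ≈ 0.0616 AU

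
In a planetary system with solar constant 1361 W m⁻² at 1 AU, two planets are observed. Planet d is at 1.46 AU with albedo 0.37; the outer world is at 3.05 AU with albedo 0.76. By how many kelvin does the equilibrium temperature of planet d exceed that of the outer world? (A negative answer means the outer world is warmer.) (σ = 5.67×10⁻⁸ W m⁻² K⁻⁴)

T_eq = [S₀(1−A)/(4σd²)]^(1/4), so T ∝ (1−A)^(1/4) / √d.
T₁ = [1361×0.63/(4×5.67×10⁻⁸×1.46²)]^(1/4) = 205.22 K.
T₂ = [1361×0.24/(4×5.67×10⁻⁸×3.05²)]^(1/4) = 111.55 K.

ΔT ≈ 93.7 K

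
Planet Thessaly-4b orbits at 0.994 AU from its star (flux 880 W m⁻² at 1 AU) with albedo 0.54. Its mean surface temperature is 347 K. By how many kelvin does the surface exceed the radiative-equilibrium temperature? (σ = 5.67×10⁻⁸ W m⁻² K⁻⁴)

ΔT ≈ 140.8 K

S = 880/0.994² = 890.7 W m⁻².
T_eq = [S(1−A)/(4σ)]^(1/4) = [890.7×0.46/(4×5.67×10⁻⁸)]^(1/4) = 206.2 K.
ΔT = T_surf − T_eq = 347 − 206.2.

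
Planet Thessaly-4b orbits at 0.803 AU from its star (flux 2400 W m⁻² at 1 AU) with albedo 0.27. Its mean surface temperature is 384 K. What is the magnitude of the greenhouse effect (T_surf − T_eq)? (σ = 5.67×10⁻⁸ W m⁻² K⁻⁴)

S = 2400/0.803² = 3722 W m⁻².
T_eq = [S(1−A)/(4σ)]^(1/4) = [3722×0.73/(4×5.67×10⁻⁸)]^(1/4) = 330.8 K.
ΔT = T_surf − T_eq = 384 − 330.8.

ΔT ≈ 53.2 K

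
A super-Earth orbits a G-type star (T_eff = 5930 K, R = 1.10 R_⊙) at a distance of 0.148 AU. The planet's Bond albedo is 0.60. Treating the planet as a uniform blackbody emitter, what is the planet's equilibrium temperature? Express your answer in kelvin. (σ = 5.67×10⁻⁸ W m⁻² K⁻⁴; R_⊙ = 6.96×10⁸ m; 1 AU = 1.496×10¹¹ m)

R_⋆ = 1.10 × 6.96×10⁸ = 7.66×10⁸ m.
d = 0.148 AU = 2.21×10¹⁰ m.
L = 4πR_⋆²σT_⋆⁴ = 4π(7.66×10⁸)² × 5.67×10⁻⁸ × (5930)⁴ = 5.16×10²⁶ W.
S = L/(4πd²) = 8.38×10⁴ W m⁻².
Energy balance: absorbed = emitted ⇒ πR²·S(1−A) = 4πR²·σT_eq⁴, so T_eq⁴ = S(1−A)/(4σ).
T_eq = [8.38×10⁴ × 0.40 / (4 × 5.67×10⁻⁸)]^(1/4) = (1.48×10¹¹)^(1/4) = 620 K.

T_eq ≈ 620 K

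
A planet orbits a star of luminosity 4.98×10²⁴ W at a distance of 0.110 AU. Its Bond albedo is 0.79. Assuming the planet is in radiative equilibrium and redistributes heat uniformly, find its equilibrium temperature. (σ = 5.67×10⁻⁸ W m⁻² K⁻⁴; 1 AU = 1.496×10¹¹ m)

T_eq ≈ 192 K

d = 0.110 AU = 1.65×10¹⁰ m.
Flux: S = L/(4πd²) = 4.98×10²⁴/(4π×(1.65×10¹⁰)²) = 1460 W m⁻².
Energy balance: absorbed = emitted ⇒ πR²·S(1−A) = 4πR²·σT_eq⁴, so T_eq⁴ = S(1−A)/(4σ).
T_eq = [1460 × 0.21 / (4 × 5.67×10⁻⁸)]^(1/4) = (1.36×10⁹)^(1/4) = 192 K.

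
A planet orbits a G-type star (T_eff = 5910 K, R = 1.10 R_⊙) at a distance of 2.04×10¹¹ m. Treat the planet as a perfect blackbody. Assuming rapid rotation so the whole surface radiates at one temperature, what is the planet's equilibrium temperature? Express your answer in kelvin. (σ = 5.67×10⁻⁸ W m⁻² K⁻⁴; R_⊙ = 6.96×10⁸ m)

T_eq ≈ 256 K

R_⋆ = 1.10 × 6.96×10⁸ = 7.66×10⁸ m.
L = 4πR_⋆²σT_⋆⁴ = 4π(7.66×10⁸)² × 5.67×10⁻⁸ × (5910)⁴ = 5.10×10²⁶ W.
S = L/(4πd²) = 974 W m⁻².
Energy balance: absorbed = emitted ⇒ πR²·S(1−A) = 4πR²·σT_eq⁴, so T_eq⁴ = S(1−A)/(4σ).
T_eq = [974 × 1.00 / (4 × 5.67×10⁻⁸)]^(1/4) = (4.30×10⁹)^(1/4) = 256 K.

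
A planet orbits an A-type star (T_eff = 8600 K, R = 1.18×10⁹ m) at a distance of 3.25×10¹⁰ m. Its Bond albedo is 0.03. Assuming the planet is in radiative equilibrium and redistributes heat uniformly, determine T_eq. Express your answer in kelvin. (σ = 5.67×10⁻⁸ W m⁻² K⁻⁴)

L = 4πR_⋆²σT_⋆⁴ = 4π(1.18×10⁹)² × 5.67×10⁻⁸ × (8600)⁴ = 5.43×10²⁷ W.
S = L/(4πd²) = 4.09×10⁵ W m⁻².
Energy balance: absorbed = emitted ⇒ πR²·S(1−A) = 4πR²·σT_eq⁴, so T_eq⁴ = S(1−A)/(4σ).
T_eq = [4.09×10⁵ × 0.97 / (4 × 5.67×10⁻⁸)]^(1/4) = (1.75×10¹²)^(1/4) = 1150 K.

T_eq ≈ 1150 K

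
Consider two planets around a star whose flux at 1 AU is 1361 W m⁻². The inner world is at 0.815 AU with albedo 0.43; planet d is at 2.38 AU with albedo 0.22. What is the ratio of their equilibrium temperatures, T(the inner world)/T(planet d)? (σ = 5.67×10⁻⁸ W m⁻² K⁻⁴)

T₁/T₂ ≈ 1.580

T_eq = [S₀(1−A)/(4σd²)]^(1/4), so T ∝ (1−A)^(1/4) / √d.
T₁ = [1361×0.57/(4×5.67×10⁻⁸×0.815²)]^(1/4) = 267.88 K.
T₂ = [1361×0.78/(4×5.67×10⁻⁸×2.38²)]^(1/4) = 169.55 K.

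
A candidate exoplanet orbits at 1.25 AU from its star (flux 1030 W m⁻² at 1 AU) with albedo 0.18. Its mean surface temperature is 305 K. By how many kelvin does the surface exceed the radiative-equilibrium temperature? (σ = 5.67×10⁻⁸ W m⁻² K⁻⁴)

ΔT ≈ 84.0 K

S = 1030/1.25² = 659.2 W m⁻².
T_eq = [S(1−A)/(4σ)]^(1/4) = [659.2×0.82/(4×5.67×10⁻⁸)]^(1/4) = 221.0 K.
ΔT = T_surf − T_eq = 305 − 221.0.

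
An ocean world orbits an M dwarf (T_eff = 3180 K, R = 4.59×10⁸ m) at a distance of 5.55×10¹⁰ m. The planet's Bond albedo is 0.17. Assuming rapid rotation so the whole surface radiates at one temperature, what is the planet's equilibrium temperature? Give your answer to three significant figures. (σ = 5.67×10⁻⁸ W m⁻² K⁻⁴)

L = 4πR_⋆²σT_⋆⁴ = 4π(4.59×10⁸)² × 5.67×10⁻⁸ × (3180)⁴ = 1.54×10²⁵ W.
S = L/(4πd²) = 397 W m⁻².
Energy balance: absorbed = emitted ⇒ πR²·S(1−A) = 4πR²·σT_eq⁴, so T_eq⁴ = S(1−A)/(4σ).
T_eq = [397 × 0.83 / (4 × 5.67×10⁻⁸)]^(1/4) = (1.45×10⁹)^(1/4) = 195 K.

T_eq ≈ 195 K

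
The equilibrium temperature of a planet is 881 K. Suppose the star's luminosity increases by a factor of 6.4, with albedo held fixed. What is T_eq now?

T_eq ≈ 1400 K

T_eq ∝ L^(1/4) · d^(−1/2).
T′ = 881 × 6.4^(1/4) = 1400 K.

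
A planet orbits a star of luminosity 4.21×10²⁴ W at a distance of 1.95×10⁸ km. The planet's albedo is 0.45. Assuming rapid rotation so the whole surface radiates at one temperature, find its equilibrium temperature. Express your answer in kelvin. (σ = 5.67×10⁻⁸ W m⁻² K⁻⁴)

T_eq ≈ 68.0 K

d = 1.95×10⁸ km = 1.95×10¹¹ m.
Flux: S = L/(4πd²) = 4.21×10²⁴/(4π×(1.95×10¹¹)²) = 8.81 W m⁻².
Energy balance: absorbed = emitted ⇒ πR²·S(1−A) = 4πR²·σT_eq⁴, so T_eq⁴ = S(1−A)/(4σ).
T_eq = [8.81 × 0.55 / (4 × 5.67×10⁻⁸)]^(1/4) = (2.14×10⁷)^(1/4) = 68.0 K.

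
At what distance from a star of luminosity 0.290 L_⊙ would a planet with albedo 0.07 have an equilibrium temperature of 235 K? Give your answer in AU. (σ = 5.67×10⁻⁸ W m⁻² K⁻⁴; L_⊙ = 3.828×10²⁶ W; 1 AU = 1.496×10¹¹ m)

d ≈ 0.729 AU

L = 0.290 × 3.828×10²⁶ = 1.11×10²⁶ W.
From T_eq⁴ = L(1−A)/(16πσd²): d = √[L(1−A)/(16πσT_eq⁴)].
d = √[1.11×10²⁶ × 0.93 / (16π × 5.67×10⁻⁸ × (235)⁴)] = 1.09×10¹¹ m = 0.729 AU.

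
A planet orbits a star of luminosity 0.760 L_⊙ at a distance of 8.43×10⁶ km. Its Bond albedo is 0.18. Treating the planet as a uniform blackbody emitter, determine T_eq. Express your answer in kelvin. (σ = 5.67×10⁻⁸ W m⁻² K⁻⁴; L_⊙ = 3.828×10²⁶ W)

T_eq ≈ 1040 K

d = 8.43×10⁶ km = 8.43×10⁹ m.
L = 0.760 × 3.828×10²⁶ = 2.91×10²⁶ W.
Flux: S = L/(4πd²) = 2.91×10²⁶/(4π×(8.43×10⁹)²) = 3.26×10⁵ W m⁻².
Energy balance: absorbed = emitted ⇒ πR²·S(1−A) = 4πR²·σT_eq⁴, so T_eq⁴ = S(1−A)/(4σ).
T_eq = [3.26×10⁵ × 0.82 / (4 × 5.67×10⁻⁸)]^(1/4) = (1.18×10¹²)^(1/4) = 1040 K.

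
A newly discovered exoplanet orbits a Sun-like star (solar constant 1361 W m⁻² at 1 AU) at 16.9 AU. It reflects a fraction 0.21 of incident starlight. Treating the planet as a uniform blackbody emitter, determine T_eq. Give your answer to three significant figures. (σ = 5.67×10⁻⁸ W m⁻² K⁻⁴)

Flux at 16.9 AU: S = 1361/16.9² = 4.77 W m⁻².
Energy balance: absorbed = emitted ⇒ πR²·S(1−A) = 4πR²·σT_eq⁴, so T_eq⁴ = S(1−A)/(4σ).
T_eq = [4.77 × 0.79 / (4 × 5.67×10⁻⁸)]^(1/4) = (1.66×10⁷)^(1/4) = 63.8 K.

T_eq ≈ 63.8 K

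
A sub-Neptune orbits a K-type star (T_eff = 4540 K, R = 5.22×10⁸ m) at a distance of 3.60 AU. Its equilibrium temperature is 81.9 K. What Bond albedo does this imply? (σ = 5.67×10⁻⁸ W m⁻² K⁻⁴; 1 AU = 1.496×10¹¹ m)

A ≈ 0.55

d = 3.60 AU = 5.39×10¹¹ m.
L = 4πR_⋆²σT_⋆⁴ = 4π(5.22×10⁸)² × 5.67×10⁻⁸ × (4540)⁴ = 8.25×10²⁵ W.
S = L/(4πd²) = 22.6 W m⁻².
From T_eq⁴ = S(1−A)/(4σ): 1−A = 4σT_eq⁴/S.
1−A = 4 × 5.67×10⁻⁸ × (81.9)⁴ / 22.6 = 0.451.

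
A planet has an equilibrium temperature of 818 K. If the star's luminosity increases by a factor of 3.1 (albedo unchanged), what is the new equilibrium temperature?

T_eq ≈ 1090 K

T_eq ∝ L^(1/4) · d^(−1/2).
T′ = 818 × 3.1^(1/4) = 1090 K.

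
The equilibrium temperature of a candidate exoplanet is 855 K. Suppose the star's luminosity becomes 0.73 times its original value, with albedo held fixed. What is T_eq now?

T_eq ∝ L^(1/4) · d^(−1/2).
T′ = 855 × 0.73^(1/4) = 790 K.

T_eq ≈ 790 K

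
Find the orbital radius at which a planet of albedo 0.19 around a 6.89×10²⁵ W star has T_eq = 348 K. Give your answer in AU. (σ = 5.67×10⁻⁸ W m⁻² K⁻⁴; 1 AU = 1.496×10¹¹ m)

d ≈ 0.244 AU

From T_eq⁴ = L(1−A)/(16πσd²): d = √[L(1−A)/(16πσT_eq⁴)].
d = √[6.89×10²⁵ × 0.81 / (16π × 5.67×10⁻⁸ × (348)⁴)] = 3.65×10¹⁰ m = 0.244 AU.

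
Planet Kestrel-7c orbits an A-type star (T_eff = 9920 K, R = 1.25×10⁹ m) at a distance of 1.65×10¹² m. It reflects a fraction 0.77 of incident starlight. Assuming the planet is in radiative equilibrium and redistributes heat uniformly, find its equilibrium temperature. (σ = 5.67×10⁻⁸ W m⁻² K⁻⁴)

T_eq ≈ 134 K

L = 4πR_⋆²σT_⋆⁴ = 4π(1.25×10⁹)² × 5.67×10⁻⁸ × (9920)⁴ = 1.08×10²⁸ W.
S = L/(4πd²) = 315 W m⁻².
Energy balance: absorbed = emitted ⇒ πR²·S(1−A) = 4πR²·σT_eq⁴, so T_eq⁴ = S(1−A)/(4σ).
T_eq = [315 × 0.23 / (4 × 5.67×10⁻⁸)]^(1/4) = (3.20×10⁸)^(1/4) = 134 K.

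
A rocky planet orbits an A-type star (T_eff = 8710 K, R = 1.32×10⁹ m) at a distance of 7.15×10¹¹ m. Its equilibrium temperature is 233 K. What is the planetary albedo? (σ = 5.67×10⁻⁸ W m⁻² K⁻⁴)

L = 4πR_⋆²σT_⋆⁴ = 4π(1.32×10⁹)² × 5.67×10⁻⁸ × (8710)⁴ = 7.15×10²⁷ W.
S = L/(4πd²) = 1110 W m⁻².
From T_eq⁴ = S(1−A)/(4σ): 1−A = 4σT_eq⁴/S.
1−A = 4 × 5.67×10⁻⁸ × (233)⁴ / 1110 = 0.601.

A ≈ 0.40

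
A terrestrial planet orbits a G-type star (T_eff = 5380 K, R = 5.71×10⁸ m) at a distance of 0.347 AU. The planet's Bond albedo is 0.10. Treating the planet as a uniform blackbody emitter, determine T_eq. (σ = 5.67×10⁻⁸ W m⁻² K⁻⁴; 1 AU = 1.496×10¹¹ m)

d = 0.347 AU = 5.19×10¹⁰ m.
L = 4πR_⋆²σT_⋆⁴ = 4π(5.71×10⁸)² × 5.67×10⁻⁸ × (5380)⁴ = 1.95×10²⁶ W.
S = L/(4πd²) = 5750 W m⁻².
Energy balance: absorbed = emitted ⇒ πR²·S(1−A) = 4πR²·σT_eq⁴, so T_eq⁴ = S(1−A)/(4σ).
T_eq = [5750 × 0.90 / (4 × 5.67×10⁻⁸)]^(1/4) = (2.28×10¹⁰)^(1/4) = 389 K.

T_eq ≈ 389 K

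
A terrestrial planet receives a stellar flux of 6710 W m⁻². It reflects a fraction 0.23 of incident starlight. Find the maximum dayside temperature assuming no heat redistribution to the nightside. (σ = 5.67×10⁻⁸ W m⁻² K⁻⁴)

T_ss ≈ 549 K

With no redistribution each surface element balances locally: S(1−A) = σT⁴.
T = [6710 × 0.77 / 5.67×10⁻⁸]^(1/4) = (9.11×10¹⁰)^(1/4) = 549 K.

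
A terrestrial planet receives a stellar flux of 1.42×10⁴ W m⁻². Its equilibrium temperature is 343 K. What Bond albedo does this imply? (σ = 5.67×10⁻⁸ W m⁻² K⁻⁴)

From T_eq⁴ = S(1−A)/(4σ): 1−A = 4σT_eq⁴/S.
1−A = 4 × 5.67×10⁻⁸ × (343)⁴ / 1.42×10⁴ = 0.221.

A ≈ 0.78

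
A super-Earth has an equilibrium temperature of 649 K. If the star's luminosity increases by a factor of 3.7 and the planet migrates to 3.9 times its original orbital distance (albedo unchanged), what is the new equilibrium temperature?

T_eq ≈ 456 K

T_eq ∝ L^(1/4) · d^(−1/2).
T′ = 649 × 3.7^(1/4) / 3.9^(1/2) = 456 K.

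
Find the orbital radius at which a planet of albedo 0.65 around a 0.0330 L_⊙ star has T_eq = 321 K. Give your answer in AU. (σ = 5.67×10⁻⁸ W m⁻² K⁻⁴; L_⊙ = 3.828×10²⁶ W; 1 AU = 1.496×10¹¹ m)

L = 0.0330 × 3.828×10²⁶ = 1.26×10²⁵ W.
From T_eq⁴ = L(1−A)/(16πσd²): d = √[L(1−A)/(16πσT_eq⁴)].
d = √[1.26×10²⁵ × 0.35 / (16π × 5.67×10⁻⁸ × (321)⁴)] = 1.21×10¹⁰ m = 0.0808 AU.

d ≈ 0.0808 AU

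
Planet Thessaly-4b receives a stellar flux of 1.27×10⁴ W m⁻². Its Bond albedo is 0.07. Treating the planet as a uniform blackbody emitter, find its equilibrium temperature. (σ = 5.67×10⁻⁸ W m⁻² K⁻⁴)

T_eq ≈ 478 K

Energy balance: absorbed = emitted ⇒ πR²·S(1−A) = 4πR²·σT_eq⁴, so T_eq⁴ = S(1−A)/(4σ).
T_eq = [1.27×10⁴ × 0.93 / (4 × 5.67×10⁻⁸)]^(1/4) = (5.21×10¹⁰)^(1/4) = 478 K.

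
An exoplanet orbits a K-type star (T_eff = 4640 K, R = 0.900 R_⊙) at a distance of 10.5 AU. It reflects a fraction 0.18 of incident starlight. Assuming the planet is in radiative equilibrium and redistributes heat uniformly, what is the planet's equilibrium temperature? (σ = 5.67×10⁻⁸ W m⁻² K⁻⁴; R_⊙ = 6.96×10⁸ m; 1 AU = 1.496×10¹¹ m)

T_eq ≈ 62.3 K

R_⋆ = 0.900 × 6.96×10⁸ = 6.26×10⁸ m.
d = 10.5 AU = 1.57×10¹² m.
L = 4πR_⋆²σT_⋆⁴ = 4π(6.26×10⁸)² × 5.67×10⁻⁸ × (4640)⁴ = 1.30×10²⁶ W.
S = L/(4πd²) = 4.18 W m⁻².
Energy balance: absorbed = emitted ⇒ πR²·S(1−A) = 4πR²·σT_eq⁴, so T_eq⁴ = S(1−A)/(4σ).
T_eq = [4.18 × 0.82 / (4 × 5.67×10⁻⁸)]^(1/4) = (1.51×10⁷)^(1/4) = 62.3 K.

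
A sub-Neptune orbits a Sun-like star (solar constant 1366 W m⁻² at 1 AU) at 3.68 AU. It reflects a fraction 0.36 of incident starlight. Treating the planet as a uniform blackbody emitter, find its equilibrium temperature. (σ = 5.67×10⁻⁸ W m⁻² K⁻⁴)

Flux at 3.68 AU: S = 1366/3.68² = 101 W m⁻².
Energy balance: absorbed = emitted ⇒ πR²·S(1−A) = 4πR²·σT_eq⁴, so T_eq⁴ = S(1−A)/(4σ).
T_eq = [101 × 0.64 / (4 × 5.67×10⁻⁸)]^(1/4) = (2.85×10⁸)^(1/4) = 130 K.

T_eq ≈ 130 K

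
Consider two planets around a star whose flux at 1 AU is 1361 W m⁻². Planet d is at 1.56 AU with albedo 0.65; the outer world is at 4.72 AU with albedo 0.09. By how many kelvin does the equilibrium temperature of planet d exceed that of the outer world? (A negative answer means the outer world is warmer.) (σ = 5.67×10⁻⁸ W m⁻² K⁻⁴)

ΔT ≈ 46.3 K

T_eq = [S₀(1−A)/(4σd²)]^(1/4), so T ∝ (1−A)^(1/4) / √d.
T₁ = [1361×0.35/(4×5.67×10⁻⁸×1.56²)]^(1/4) = 171.40 K.
T₂ = [1361×0.91/(4×5.67×10⁻⁸×4.72²)]^(1/4) = 125.12 K.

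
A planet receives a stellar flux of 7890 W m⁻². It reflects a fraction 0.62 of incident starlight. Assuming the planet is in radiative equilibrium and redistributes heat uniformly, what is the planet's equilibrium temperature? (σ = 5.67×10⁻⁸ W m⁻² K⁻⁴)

Energy balance: absorbed = emitted ⇒ πR²·S(1−A) = 4πR²·σT_eq⁴, so T_eq⁴ = S(1−A)/(4σ).
T_eq = [7890 × 0.38 / (4 × 5.67×10⁻⁸)]^(1/4) = (1.32×10¹⁰)^(1/4) = 339 K.

T_eq ≈ 339 K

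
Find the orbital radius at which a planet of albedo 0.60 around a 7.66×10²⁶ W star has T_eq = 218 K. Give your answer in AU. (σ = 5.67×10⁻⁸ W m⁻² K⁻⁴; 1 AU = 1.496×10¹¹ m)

From T_eq⁴ = L(1−A)/(16πσd²): d = √[L(1−A)/(16πσT_eq⁴)].
d = √[7.66×10²⁶ × 0.40 / (16π × 5.67×10⁻⁸ × (218)⁴)] = 2.18×10¹¹ m = 1.46 AU.

d ≈ 1.46 AU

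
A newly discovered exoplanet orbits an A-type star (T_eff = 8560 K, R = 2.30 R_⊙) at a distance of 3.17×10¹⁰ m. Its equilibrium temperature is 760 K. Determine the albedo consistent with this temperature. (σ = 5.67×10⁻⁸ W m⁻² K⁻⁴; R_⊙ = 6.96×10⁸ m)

R_⋆ = 2.30 × 6.96×10⁸ = 1.60×10⁹ m.
L = 4πR_⋆²σT_⋆⁴ = 4π(1.60×10⁹)² × 5.67×10⁻⁸ × (8560)⁴ = 9.80×10²⁷ W.
S = L/(4πd²) = 7.76×10⁵ W m⁻².
From T_eq⁴ = S(1−A)/(4σ): 1−A = 4σT_eq⁴/S.
1−A = 4 × 5.67×10⁻⁸ × (760)⁴ / 7.76×10⁵ = 0.097.

A ≈ 0.90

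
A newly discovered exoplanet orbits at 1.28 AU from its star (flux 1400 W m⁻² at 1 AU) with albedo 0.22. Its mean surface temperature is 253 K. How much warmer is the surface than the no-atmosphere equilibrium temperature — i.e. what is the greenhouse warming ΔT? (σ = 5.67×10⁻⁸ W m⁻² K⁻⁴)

S = 1400/1.28² = 854.5 W m⁻².
T_eq = [S(1−A)/(4σ)]^(1/4) = [854.5×0.78/(4×5.67×10⁻⁸)]^(1/4) = 232.8 K.
ΔT = T_surf − T_eq = 253 − 232.8.

ΔT ≈ 20.2 K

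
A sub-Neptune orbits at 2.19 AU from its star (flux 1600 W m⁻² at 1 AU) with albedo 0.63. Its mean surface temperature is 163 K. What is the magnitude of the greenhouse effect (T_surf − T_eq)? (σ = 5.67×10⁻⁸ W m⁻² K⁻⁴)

ΔT ≈ 10.3 K

S = 1600/2.19² = 333.6 W m⁻².
T_eq = [S(1−A)/(4σ)]^(1/4) = [333.6×0.37/(4×5.67×10⁻⁸)]^(1/4) = 152.7 K.
ΔT = T_surf − T_eq = 163 − 152.7.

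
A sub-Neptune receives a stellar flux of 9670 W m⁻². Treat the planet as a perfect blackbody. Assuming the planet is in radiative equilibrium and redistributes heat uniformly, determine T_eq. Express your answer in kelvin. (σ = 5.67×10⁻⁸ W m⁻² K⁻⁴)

Energy balance: absorbed = emitted ⇒ πR²·S(1−A) = 4πR²·σT_eq⁴, so T_eq⁴ = S(1−A)/(4σ).
T_eq = [9670 × 1.00 / (4 × 5.67×10⁻⁸)]^(1/4) = (4.26×10¹⁰)^(1/4) = 454 K.

T_eq ≈ 454 K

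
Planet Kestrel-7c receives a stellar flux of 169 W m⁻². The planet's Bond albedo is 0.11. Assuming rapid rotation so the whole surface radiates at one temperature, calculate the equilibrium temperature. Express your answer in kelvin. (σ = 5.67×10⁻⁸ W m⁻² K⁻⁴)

Energy balance: absorbed = emitted ⇒ πR²·S(1−A) = 4πR²·σT_eq⁴, so T_eq⁴ = S(1−A)/(4σ).
T_eq = [169 × 0.89 / (4 × 5.67×10⁻⁸)]^(1/4) = (6.63×10⁸)^(1/4) = 160 K.

T_eq ≈ 160 K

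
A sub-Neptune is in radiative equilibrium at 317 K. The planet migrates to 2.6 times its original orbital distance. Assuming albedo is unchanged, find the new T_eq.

T_eq ∝ L^(1/4) · d^(−1/2).
T′ = 317 / 2.6^(1/2) = 197 K.

T_eq ≈ 197 K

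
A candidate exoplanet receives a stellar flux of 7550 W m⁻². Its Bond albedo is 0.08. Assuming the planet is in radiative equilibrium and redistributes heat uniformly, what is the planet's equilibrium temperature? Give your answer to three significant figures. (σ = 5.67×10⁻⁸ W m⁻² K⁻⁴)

Energy balance: absorbed = emitted ⇒ πR²·S(1−A) = 4πR²·σT_eq⁴, so T_eq⁴ = S(1−A)/(4σ).
T_eq = [7550 × 0.92 / (4 × 5.67×10⁻⁸)]^(1/4) = (3.06×10¹⁰)^(1/4) = 418 K.

T_eq ≈ 418 K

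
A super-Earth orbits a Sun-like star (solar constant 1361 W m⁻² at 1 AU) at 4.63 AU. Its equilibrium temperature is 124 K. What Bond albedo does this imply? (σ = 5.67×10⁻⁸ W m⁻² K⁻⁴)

A ≈ 0.16

Flux at 4.63 AU: S = 1361/4.63² = 63.5 W m⁻².
From T_eq⁴ = S(1−A)/(4σ): 1−A = 4σT_eq⁴/S.
1−A = 4 × 5.67×10⁻⁸ × (124)⁴ / 63.5 = 0.845.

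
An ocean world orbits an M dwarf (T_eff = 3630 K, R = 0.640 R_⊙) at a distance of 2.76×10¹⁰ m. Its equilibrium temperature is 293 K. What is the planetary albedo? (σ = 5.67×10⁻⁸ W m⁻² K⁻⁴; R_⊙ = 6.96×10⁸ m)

R_⋆ = 0.640 × 6.96×10⁸ = 4.45×10⁸ m.
L = 4πR_⋆²σT_⋆⁴ = 4π(4.45×10⁸)² × 5.67×10⁻⁸ × (3630)⁴ = 2.45×10²⁵ W.
S = L/(4πd²) = 2560 W m⁻².
From T_eq⁴ = S(1−A)/(4σ): 1−A = 4σT_eq⁴/S.
1−A = 4 × 5.67×10⁻⁸ × (293)⁴ / 2560 = 0.652.

A ≈ 0.35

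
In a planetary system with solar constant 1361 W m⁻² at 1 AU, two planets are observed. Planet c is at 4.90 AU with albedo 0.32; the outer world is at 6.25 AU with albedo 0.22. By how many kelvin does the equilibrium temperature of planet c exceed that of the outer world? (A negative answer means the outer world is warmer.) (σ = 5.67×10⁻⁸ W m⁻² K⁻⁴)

T_eq = [S₀(1−A)/(4σd²)]^(1/4), so T ∝ (1−A)^(1/4) / √d.
T₁ = [1361×0.68/(4×5.67×10⁻⁸×4.90²)]^(1/4) = 114.18 K.
T₂ = [1361×0.78/(4×5.67×10⁻⁸×6.25²)]^(1/4) = 104.63 K.

ΔT ≈ 9.6 K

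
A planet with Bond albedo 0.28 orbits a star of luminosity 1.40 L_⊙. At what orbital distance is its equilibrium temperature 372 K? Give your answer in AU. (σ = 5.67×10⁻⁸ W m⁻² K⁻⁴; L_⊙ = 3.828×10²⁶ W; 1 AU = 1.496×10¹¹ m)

L = 1.40 × 3.828×10²⁶ = 5.36×10²⁶ W.
From T_eq⁴ = L(1−A)/(16πσd²): d = √[L(1−A)/(16πσT_eq⁴)].
d = √[5.36×10²⁶ × 0.72 / (16π × 5.67×10⁻⁸ × (372)⁴)] = 8.41×10¹⁰ m = 0.562 AU.

d ≈ 0.562 AU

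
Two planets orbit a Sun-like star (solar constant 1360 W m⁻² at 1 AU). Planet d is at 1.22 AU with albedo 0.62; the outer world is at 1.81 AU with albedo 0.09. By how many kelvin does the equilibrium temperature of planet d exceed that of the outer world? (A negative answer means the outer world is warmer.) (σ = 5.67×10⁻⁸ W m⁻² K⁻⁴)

T_eq = [S₀(1−A)/(4σd²)]^(1/4), so T ∝ (1−A)^(1/4) / √d.
T₁ = [1360×0.38/(4×5.67×10⁻⁸×1.22²)]^(1/4) = 197.81 K.
T₂ = [1360×0.91/(4×5.67×10⁻⁸×1.81²)]^(1/4) = 202.02 K.

ΔT ≈ -4.2 K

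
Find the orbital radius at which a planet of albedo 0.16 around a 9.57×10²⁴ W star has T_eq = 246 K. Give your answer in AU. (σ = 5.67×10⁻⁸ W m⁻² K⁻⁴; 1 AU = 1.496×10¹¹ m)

From T_eq⁴ = L(1−A)/(16πσd²): d = √[L(1−A)/(16πσT_eq⁴)].
d = √[9.57×10²⁴ × 0.84 / (16π × 5.67×10⁻⁸ × (246)⁴)] = 2.78×10¹⁰ m = 0.186 AU.

d ≈ 0.186 AU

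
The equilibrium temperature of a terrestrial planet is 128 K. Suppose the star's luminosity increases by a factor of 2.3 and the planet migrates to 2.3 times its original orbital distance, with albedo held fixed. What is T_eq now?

T_eq ∝ L^(1/4) · d^(−1/2).
T′ = 128 × 2.3^(1/4) / 2.3^(1/2) = 104 K.

T_eq ≈ 104 K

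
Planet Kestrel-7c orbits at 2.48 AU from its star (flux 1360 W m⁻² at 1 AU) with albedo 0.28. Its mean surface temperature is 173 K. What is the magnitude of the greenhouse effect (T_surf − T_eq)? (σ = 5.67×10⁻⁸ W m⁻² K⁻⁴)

ΔT ≈ 10.2 K

S = 1360/2.48² = 221.1 W m⁻².
T_eq = [S(1−A)/(4σ)]^(1/4) = [221.1×0.72/(4×5.67×10⁻⁸)]^(1/4) = 162.8 K.
ΔT = T_surf − T_eq = 173 − 162.8.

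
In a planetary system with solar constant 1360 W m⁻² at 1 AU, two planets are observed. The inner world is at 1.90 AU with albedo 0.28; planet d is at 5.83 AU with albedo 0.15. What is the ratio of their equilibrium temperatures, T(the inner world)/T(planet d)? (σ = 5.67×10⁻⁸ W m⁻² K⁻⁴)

T₁/T₂ ≈ 1.680

T_eq = [S₀(1−A)/(4σd²)]^(1/4), so T ∝ (1−A)^(1/4) / √d.
T₁ = [1360×0.72/(4×5.67×10⁻⁸×1.90²)]^(1/4) = 185.96 K.
T₂ = [1360×0.85/(4×5.67×10⁻⁸×5.83²)]^(1/4) = 110.66 K.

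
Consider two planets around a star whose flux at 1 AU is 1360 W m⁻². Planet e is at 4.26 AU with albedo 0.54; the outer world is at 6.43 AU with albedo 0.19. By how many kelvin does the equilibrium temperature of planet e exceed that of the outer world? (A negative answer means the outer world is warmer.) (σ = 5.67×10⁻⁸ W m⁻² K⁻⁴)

T_eq = [S₀(1−A)/(4σd²)]^(1/4), so T ∝ (1−A)^(1/4) / √d.
T₁ = [1360×0.46/(4×5.67×10⁻⁸×4.26²)]^(1/4) = 111.03 K.
T₂ = [1360×0.81/(4×5.67×10⁻⁸×6.43²)]^(1/4) = 104.11 K.

ΔT ≈ 6.9 K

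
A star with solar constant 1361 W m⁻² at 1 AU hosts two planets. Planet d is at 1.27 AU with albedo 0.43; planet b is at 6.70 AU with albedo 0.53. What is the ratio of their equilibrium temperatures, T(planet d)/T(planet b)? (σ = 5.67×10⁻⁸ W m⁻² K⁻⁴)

T_eq = [S₀(1−A)/(4σd²)]^(1/4), so T ∝ (1−A)^(1/4) / √d.
T₁ = [1361×0.57/(4×5.67×10⁻⁸×1.27²)]^(1/4) = 214.60 K.
T₂ = [1361×0.47/(4×5.67×10⁻⁸×6.70²)]^(1/4) = 89.03 K.

T₁/T₂ ≈ 2.410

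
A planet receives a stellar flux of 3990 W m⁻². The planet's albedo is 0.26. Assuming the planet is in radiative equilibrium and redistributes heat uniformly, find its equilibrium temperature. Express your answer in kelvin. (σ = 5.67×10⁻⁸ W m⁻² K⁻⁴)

Energy balance: absorbed = emitted ⇒ πR²·S(1−A) = 4πR²·σT_eq⁴, so T_eq⁴ = S(1−A)/(4σ).
T_eq = [3990 × 0.74 / (4 × 5.67×10⁻⁸)]^(1/4) = (1.30×10¹⁰)^(1/4) = 338 K.

T_eq ≈ 338 K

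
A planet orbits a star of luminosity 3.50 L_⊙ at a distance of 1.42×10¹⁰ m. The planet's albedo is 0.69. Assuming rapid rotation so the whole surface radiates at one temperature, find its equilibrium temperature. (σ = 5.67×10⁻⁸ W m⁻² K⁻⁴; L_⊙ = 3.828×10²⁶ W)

T_eq ≈ 922 K

L = 3.50 × 3.828×10²⁶ = 1.34×10²⁷ W.
Flux: S = L/(4πd²) = 1.34×10²⁷/(4π×(1.42×10¹⁰)²) = 5.29×10⁵ W m⁻².
Energy balance: absorbed = emitted ⇒ πR²·S(1−A) = 4πR²·σT_eq⁴, so T_eq⁴ = S(1−A)/(4σ).
T_eq = [5.29×10⁵ × 0.31 / (4 × 5.67×10⁻⁸)]^(1/4) = (7.23×10¹¹)^(1/4) = 922 K.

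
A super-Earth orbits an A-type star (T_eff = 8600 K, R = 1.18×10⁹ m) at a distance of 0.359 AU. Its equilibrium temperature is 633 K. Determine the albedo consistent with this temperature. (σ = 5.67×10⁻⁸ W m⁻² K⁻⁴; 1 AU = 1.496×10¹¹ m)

d = 0.359 AU = 5.37×10¹⁰ m.
L = 4πR_⋆²σT_⋆⁴ = 4π(1.18×10⁹)² × 5.67×10⁻⁸ × (8600)⁴ = 5.43×10²⁷ W.
S = L/(4πd²) = 1.50×10⁵ W m⁻².
From T_eq⁴ = S(1−A)/(4σ): 1−A = 4σT_eq⁴/S.
1−A = 4 × 5.67×10⁻⁸ × (633)⁴ / 1.50×10⁵ = 0.243.

A ≈ 0.76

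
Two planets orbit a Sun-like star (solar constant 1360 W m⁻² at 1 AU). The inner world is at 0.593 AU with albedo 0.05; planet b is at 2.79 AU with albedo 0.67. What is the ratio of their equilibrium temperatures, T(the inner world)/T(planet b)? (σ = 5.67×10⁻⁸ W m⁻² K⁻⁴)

T₁/T₂ ≈ 2.825

T_eq = [S₀(1−A)/(4σd²)]^(1/4), so T ∝ (1−A)^(1/4) / √d.
T₁ = [1360×0.95/(4×5.67×10⁻⁸×0.593²)]^(1/4) = 356.76 K.
T₂ = [1360×0.33/(4×5.67×10⁻⁸×2.79²)]^(1/4) = 126.27 K.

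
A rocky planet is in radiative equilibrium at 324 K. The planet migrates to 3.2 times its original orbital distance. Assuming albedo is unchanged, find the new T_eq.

T_eq ∝ L^(1/4) · d^(−1/2).
T′ = 324 / 3.2^(1/2) = 181 K.

T_eq ≈ 181 K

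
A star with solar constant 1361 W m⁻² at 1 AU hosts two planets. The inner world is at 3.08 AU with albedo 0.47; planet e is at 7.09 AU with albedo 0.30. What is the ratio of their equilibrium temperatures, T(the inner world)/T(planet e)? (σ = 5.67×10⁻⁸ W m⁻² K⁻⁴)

T_eq = [S₀(1−A)/(4σd²)]^(1/4), so T ∝ (1−A)^(1/4) / √d.
T₁ = [1361×0.53/(4×5.67×10⁻⁸×3.08²)]^(1/4) = 135.32 K.
T₂ = [1361×0.70/(4×5.67×10⁻⁸×7.09²)]^(1/4) = 95.61 K.

T₁/T₂ ≈ 1.415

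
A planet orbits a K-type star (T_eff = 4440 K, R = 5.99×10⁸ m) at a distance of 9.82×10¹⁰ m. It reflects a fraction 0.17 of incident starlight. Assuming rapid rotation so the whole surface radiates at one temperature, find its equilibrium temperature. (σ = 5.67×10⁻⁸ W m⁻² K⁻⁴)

L = 4πR_⋆²σT_⋆⁴ = 4π(5.99×10⁸)² × 5.67×10⁻⁸ × (4440)⁴ = 9.94×10²⁵ W.
S = L/(4πd²) = 820 W m⁻².
Energy balance: absorbed = emitted ⇒ πR²·S(1−A) = 4πR²·σT_eq⁴, so T_eq⁴ = S(1−A)/(4σ).
T_eq = [820 × 0.83 / (4 × 5.67×10⁻⁸)]^(1/4) = (3.00×10⁹)^(1/4) = 234 K.

T_eq ≈ 234 K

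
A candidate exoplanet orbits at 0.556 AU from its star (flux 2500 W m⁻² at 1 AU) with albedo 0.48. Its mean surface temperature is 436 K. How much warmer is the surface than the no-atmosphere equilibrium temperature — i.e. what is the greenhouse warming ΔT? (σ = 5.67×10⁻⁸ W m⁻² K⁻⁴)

ΔT ≈ 67.0 K

S = 2500/0.556² = 8087 W m⁻².
T_eq = [S(1−A)/(4σ)]^(1/4) = [8087×0.52/(4×5.67×10⁻⁸)]^(1/4) = 369.0 K.
ΔT = T_surf − T_eq = 436 − 369.0.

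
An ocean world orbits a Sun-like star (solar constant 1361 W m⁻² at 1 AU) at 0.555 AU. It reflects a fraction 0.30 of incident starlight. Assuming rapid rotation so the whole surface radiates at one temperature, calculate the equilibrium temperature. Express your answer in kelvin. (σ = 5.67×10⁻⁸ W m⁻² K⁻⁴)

Flux at 0.555 AU: S = 1361/0.555² = 4420 W m⁻².
Energy balance: absorbed = emitted ⇒ πR²·S(1−A) = 4πR²·σT_eq⁴, so T_eq⁴ = S(1−A)/(4σ).
T_eq = [4420 × 0.70 / (4 × 5.67×10⁻⁸)]^(1/4) = (1.36×10¹⁰)^(1/4) = 342 K.

T_eq ≈ 342 K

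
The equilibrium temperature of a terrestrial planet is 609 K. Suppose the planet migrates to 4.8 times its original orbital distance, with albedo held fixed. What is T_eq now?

T_eq ≈ 278 K

T_eq ∝ L^(1/4) · d^(−1/2).
T′ = 609 / 4.8^(1/2) = 278 K.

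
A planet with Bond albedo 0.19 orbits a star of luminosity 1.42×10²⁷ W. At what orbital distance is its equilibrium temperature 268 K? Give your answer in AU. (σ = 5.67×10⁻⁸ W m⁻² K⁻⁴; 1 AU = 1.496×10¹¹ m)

d ≈ 1.87 AU

From T_eq⁴ = L(1−A)/(16πσd²): d = √[L(1−A)/(16πσT_eq⁴)].
d = √[1.42×10²⁷ × 0.81 / (16π × 5.67×10⁻⁸ × (268)⁴)] = 2.80×10¹¹ m = 1.87 AU.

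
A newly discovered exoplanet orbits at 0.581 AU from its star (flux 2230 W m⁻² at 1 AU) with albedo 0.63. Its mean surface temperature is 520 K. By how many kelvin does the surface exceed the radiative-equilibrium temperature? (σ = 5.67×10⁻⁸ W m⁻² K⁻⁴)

S = 2230/0.581² = 6606 W m⁻².
T_eq = [S(1−A)/(4σ)]^(1/4) = [6606×0.37/(4×5.67×10⁻⁸)]^(1/4) = 322.2 K.
ΔT = T_surf − T_eq = 520 − 322.2.

ΔT ≈ 197.8 K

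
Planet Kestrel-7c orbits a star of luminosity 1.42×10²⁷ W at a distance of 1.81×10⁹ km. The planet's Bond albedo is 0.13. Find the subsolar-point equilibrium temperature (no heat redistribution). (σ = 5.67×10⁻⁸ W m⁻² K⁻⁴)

d = 1.81×10⁹ km = 1.81×10¹² m.
Flux: S = L/(4πd²) = 1.42×10²⁷/(4π×(1.81×10¹²)²) = 34.5 W m⁻².
At the subsolar point the surface absorbs S(1−A) and emits σT⁴ per unit area — no factor of 4, since only the local patch is in balance.
T = [34.5 × 0.87 / 5.67×10⁻⁸]^(1/4) = (5.29×10⁸)^(1/4) = 152 K.

T_ss ≈ 152 K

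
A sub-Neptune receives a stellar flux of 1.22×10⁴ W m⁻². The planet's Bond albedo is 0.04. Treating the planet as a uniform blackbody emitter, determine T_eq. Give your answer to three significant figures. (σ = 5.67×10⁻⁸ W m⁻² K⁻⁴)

T_eq ≈ 477 K

Energy balance: absorbed = emitted ⇒ πR²·S(1−A) = 4πR²·σT_eq⁴, so T_eq⁴ = S(1−A)/(4σ).
T_eq = [1.22×10⁴ × 0.96 / (4 × 5.67×10⁻⁸)]^(1/4) = (5.16×10¹⁰)^(1/4) = 477 K.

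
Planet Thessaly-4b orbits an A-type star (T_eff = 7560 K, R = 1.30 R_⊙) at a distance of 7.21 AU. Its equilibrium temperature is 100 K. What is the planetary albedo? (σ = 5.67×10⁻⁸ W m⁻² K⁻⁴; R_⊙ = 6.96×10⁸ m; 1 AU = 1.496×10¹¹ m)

A ≈ 0.83

R_⋆ = 1.30 × 6.96×10⁸ = 9.05×10⁸ m.
d = 7.21 AU = 1.08×10¹² m.
L = 4πR_⋆²σT_⋆⁴ = 4π(9.05×10⁸)² × 5.67×10⁻⁸ × (7560)⁴ = 1.91×10²⁷ W.
S = L/(4πd²) = 130 W m⁻².
From T_eq⁴ = S(1−A)/(4σ): 1−A = 4σT_eq⁴/S.
1−A = 4 × 5.67×10⁻⁸ × (100)⁴ / 130 = 0.174.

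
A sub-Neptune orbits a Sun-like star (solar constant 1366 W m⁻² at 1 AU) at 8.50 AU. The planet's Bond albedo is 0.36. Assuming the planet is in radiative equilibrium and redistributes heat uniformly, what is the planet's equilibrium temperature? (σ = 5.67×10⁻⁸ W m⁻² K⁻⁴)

Flux at 8.50 AU: S = 1366/8.50² = 18.9 W m⁻².
Energy balance: absorbed = emitted ⇒ πR²·S(1−A) = 4πR²·σT_eq⁴, so T_eq⁴ = S(1−A)/(4σ).
T_eq = [18.9 × 0.64 / (4 × 5.67×10⁻⁸)]^(1/4) = (5.34×10⁷)^(1/4) = 85.5 K.

T_eq ≈ 85.5 K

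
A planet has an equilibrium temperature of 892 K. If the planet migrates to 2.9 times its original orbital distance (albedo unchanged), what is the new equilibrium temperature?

T_eq ∝ L^(1/4) · d^(−1/2).
T′ = 892 / 2.9^(1/2) = 524 K.

T_eq ≈ 524 K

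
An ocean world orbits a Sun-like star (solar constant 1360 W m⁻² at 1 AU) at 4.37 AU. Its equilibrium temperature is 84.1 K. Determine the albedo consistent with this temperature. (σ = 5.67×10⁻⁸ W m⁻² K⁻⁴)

Flux at 4.37 AU: S = 1360/4.37² = 71.2 W m⁻².
From T_eq⁴ = S(1−A)/(4σ): 1−A = 4σT_eq⁴/S.
1−A = 4 × 5.67×10⁻⁸ × (84.1)⁴ / 71.2 = 0.159.

A ≈ 0.84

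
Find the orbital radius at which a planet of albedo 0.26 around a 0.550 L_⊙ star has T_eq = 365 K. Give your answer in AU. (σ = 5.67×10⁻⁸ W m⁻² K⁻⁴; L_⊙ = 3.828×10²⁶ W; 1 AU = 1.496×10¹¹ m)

L = 0.550 × 3.828×10²⁶ = 2.11×10²⁶ W.
From T_eq⁴ = L(1−A)/(16πσd²): d = √[L(1−A)/(16πσT_eq⁴)].
d = √[2.11×10²⁶ × 0.74 / (16π × 5.67×10⁻⁸ × (365)⁴)] = 5.55×10¹⁰ m = 0.371 AU.

d ≈ 0.371 AU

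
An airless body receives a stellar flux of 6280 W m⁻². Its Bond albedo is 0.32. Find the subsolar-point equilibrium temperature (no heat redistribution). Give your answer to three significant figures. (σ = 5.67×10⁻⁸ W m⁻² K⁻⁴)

At the subsolar point the surface absorbs S(1−A) and emits σT⁴ per unit area — no factor of 4, since only the local patch is in balance.
T = [6280 × 0.68 / 5.67×10⁻⁸]^(1/4) = (7.53×10¹⁰)^(1/4) = 524 K.

T_ss ≈ 524 K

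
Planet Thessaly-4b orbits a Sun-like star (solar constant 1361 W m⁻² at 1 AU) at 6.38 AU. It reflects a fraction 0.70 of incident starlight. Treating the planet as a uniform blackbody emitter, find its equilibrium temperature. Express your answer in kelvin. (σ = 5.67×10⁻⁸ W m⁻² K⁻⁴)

T_eq ≈ 81.5 K

Flux at 6.38 AU: S = 1361/6.38² = 33.4 W m⁻².
Energy balance: absorbed = emitted ⇒ πR²·S(1−A) = 4πR²·σT_eq⁴, so T_eq⁴ = S(1−A)/(4σ).
T_eq = [33.4 × 0.30 / (4 × 5.67×10⁻⁸)]^(1/4) = (4.42×10⁷)^(1/4) = 81.5 K.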